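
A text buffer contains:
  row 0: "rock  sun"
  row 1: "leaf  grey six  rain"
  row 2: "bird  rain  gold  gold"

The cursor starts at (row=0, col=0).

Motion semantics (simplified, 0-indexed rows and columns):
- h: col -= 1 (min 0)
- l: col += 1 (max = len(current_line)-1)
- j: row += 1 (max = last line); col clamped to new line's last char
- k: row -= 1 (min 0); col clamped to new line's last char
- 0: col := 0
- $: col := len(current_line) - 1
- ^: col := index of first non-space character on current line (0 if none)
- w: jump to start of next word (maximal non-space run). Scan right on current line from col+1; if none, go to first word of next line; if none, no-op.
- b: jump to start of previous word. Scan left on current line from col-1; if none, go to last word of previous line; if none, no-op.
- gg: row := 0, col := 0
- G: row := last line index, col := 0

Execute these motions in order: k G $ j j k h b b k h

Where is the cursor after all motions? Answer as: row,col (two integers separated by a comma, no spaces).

Answer: 0,7

Derivation:
After 1 (k): row=0 col=0 char='r'
After 2 (G): row=2 col=0 char='b'
After 3 ($): row=2 col=21 char='d'
After 4 (j): row=2 col=21 char='d'
After 5 (j): row=2 col=21 char='d'
After 6 (k): row=1 col=19 char='n'
After 7 (h): row=1 col=18 char='i'
After 8 (b): row=1 col=16 char='r'
After 9 (b): row=1 col=11 char='s'
After 10 (k): row=0 col=8 char='n'
After 11 (h): row=0 col=7 char='u'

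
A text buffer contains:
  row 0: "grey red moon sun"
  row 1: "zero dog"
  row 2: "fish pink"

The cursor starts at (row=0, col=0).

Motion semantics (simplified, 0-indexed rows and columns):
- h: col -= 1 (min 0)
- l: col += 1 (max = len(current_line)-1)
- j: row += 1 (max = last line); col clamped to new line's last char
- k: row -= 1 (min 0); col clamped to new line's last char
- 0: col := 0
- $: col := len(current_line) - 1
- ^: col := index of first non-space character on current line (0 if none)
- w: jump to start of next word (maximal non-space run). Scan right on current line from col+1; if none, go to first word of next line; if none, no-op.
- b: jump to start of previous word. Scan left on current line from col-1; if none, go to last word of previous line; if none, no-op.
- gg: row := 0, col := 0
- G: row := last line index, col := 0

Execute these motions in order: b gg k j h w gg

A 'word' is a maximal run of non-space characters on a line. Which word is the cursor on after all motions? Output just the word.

After 1 (b): row=0 col=0 char='g'
After 2 (gg): row=0 col=0 char='g'
After 3 (k): row=0 col=0 char='g'
After 4 (j): row=1 col=0 char='z'
After 5 (h): row=1 col=0 char='z'
After 6 (w): row=1 col=5 char='d'
After 7 (gg): row=0 col=0 char='g'

Answer: grey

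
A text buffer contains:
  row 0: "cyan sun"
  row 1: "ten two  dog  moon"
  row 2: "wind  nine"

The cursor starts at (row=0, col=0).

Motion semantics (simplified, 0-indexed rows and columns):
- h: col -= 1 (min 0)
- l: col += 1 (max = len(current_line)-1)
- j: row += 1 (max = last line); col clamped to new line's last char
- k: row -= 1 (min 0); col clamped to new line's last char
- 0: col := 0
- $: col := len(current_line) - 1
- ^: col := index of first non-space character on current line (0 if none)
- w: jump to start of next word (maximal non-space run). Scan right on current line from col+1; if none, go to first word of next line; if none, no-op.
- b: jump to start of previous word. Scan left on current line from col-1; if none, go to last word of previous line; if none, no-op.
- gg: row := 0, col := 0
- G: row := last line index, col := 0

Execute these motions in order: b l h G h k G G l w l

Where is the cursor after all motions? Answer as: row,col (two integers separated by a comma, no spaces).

Answer: 2,7

Derivation:
After 1 (b): row=0 col=0 char='c'
After 2 (l): row=0 col=1 char='y'
After 3 (h): row=0 col=0 char='c'
After 4 (G): row=2 col=0 char='w'
After 5 (h): row=2 col=0 char='w'
After 6 (k): row=1 col=0 char='t'
After 7 (G): row=2 col=0 char='w'
After 8 (G): row=2 col=0 char='w'
After 9 (l): row=2 col=1 char='i'
After 10 (w): row=2 col=6 char='n'
After 11 (l): row=2 col=7 char='i'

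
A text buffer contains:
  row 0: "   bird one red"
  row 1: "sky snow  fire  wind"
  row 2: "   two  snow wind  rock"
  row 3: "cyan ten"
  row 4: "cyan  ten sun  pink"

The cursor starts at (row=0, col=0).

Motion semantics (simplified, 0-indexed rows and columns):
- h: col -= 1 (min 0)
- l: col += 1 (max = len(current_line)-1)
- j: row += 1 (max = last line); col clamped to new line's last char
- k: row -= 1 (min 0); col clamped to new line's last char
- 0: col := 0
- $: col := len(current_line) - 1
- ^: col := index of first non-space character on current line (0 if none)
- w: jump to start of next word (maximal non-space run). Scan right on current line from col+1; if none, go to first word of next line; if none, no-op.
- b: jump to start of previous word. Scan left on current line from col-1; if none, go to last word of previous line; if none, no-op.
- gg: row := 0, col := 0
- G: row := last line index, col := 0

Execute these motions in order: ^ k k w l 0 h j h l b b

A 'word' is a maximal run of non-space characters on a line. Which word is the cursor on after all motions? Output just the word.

Answer: red

Derivation:
After 1 (^): row=0 col=3 char='b'
After 2 (k): row=0 col=3 char='b'
After 3 (k): row=0 col=3 char='b'
After 4 (w): row=0 col=8 char='o'
After 5 (l): row=0 col=9 char='n'
After 6 (0): row=0 col=0 char='_'
After 7 (h): row=0 col=0 char='_'
After 8 (j): row=1 col=0 char='s'
After 9 (h): row=1 col=0 char='s'
After 10 (l): row=1 col=1 char='k'
After 11 (b): row=1 col=0 char='s'
After 12 (b): row=0 col=12 char='r'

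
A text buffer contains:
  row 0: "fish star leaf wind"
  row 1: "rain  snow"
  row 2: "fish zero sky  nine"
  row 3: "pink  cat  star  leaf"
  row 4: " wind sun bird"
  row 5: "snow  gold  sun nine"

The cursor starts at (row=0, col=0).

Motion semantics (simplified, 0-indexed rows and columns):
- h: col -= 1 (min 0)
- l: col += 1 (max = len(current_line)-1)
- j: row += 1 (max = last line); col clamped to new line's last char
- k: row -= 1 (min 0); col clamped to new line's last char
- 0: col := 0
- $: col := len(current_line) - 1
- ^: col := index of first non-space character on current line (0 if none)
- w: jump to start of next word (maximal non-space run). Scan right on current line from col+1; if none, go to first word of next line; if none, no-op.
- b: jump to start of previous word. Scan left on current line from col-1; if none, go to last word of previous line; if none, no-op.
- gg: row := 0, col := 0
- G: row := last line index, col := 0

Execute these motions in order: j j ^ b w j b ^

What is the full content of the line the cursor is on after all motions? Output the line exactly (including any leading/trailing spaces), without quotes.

Answer: fish zero sky  nine

Derivation:
After 1 (j): row=1 col=0 char='r'
After 2 (j): row=2 col=0 char='f'
After 3 (^): row=2 col=0 char='f'
After 4 (b): row=1 col=6 char='s'
After 5 (w): row=2 col=0 char='f'
After 6 (j): row=3 col=0 char='p'
After 7 (b): row=2 col=15 char='n'
After 8 (^): row=2 col=0 char='f'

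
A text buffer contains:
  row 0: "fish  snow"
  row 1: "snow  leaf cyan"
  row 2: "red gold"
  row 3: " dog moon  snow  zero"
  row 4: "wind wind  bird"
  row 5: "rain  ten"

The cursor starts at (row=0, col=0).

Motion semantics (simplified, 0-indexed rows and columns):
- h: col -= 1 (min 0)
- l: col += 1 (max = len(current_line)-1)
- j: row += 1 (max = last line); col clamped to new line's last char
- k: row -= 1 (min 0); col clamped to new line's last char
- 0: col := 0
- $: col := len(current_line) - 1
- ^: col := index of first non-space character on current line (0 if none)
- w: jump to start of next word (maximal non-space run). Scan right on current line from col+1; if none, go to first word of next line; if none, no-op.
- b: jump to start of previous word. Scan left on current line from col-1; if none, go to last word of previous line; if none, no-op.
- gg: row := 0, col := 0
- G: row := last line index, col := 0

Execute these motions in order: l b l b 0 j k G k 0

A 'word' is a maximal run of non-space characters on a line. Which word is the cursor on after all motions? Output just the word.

After 1 (l): row=0 col=1 char='i'
After 2 (b): row=0 col=0 char='f'
After 3 (l): row=0 col=1 char='i'
After 4 (b): row=0 col=0 char='f'
After 5 (0): row=0 col=0 char='f'
After 6 (j): row=1 col=0 char='s'
After 7 (k): row=0 col=0 char='f'
After 8 (G): row=5 col=0 char='r'
After 9 (k): row=4 col=0 char='w'
After 10 (0): row=4 col=0 char='w'

Answer: wind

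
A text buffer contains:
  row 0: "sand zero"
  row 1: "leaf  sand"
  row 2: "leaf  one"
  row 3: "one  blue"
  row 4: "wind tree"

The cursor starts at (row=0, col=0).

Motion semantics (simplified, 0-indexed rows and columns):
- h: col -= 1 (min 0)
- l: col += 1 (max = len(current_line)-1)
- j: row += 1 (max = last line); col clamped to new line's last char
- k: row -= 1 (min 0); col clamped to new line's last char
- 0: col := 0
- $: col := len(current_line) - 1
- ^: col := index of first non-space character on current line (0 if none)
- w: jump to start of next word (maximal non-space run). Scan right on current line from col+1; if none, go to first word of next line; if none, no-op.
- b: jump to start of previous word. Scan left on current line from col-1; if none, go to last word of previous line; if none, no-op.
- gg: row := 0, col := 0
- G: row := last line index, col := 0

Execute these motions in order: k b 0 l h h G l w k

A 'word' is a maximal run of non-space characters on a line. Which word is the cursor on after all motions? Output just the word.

Answer: blue

Derivation:
After 1 (k): row=0 col=0 char='s'
After 2 (b): row=0 col=0 char='s'
After 3 (0): row=0 col=0 char='s'
After 4 (l): row=0 col=1 char='a'
After 5 (h): row=0 col=0 char='s'
After 6 (h): row=0 col=0 char='s'
After 7 (G): row=4 col=0 char='w'
After 8 (l): row=4 col=1 char='i'
After 9 (w): row=4 col=5 char='t'
After 10 (k): row=3 col=5 char='b'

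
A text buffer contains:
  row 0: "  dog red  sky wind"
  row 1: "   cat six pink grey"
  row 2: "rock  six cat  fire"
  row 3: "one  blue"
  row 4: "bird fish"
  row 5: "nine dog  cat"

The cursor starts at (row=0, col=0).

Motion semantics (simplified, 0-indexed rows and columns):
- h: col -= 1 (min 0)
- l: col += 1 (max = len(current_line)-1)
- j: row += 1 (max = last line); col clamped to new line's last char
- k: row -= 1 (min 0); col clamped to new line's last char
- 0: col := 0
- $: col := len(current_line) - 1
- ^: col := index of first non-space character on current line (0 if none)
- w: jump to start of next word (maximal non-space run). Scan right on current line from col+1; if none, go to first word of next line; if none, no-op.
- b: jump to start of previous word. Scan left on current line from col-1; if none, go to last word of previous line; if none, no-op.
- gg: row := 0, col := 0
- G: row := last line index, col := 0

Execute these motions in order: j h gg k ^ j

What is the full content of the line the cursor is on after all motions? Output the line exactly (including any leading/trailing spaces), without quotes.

Answer:    cat six pink grey

Derivation:
After 1 (j): row=1 col=0 char='_'
After 2 (h): row=1 col=0 char='_'
After 3 (gg): row=0 col=0 char='_'
After 4 (k): row=0 col=0 char='_'
After 5 (^): row=0 col=2 char='d'
After 6 (j): row=1 col=2 char='_'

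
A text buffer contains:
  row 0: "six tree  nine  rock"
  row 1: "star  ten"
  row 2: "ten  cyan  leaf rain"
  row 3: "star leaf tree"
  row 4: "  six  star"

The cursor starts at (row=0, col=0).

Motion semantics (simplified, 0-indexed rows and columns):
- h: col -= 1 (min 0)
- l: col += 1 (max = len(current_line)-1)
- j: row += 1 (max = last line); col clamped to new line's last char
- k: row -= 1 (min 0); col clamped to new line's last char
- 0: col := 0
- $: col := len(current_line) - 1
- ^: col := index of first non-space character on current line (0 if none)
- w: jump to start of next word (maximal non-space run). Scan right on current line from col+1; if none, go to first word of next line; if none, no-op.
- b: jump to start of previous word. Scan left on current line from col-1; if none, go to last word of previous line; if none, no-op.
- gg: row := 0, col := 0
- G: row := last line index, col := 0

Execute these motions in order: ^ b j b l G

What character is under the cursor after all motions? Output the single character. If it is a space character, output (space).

After 1 (^): row=0 col=0 char='s'
After 2 (b): row=0 col=0 char='s'
After 3 (j): row=1 col=0 char='s'
After 4 (b): row=0 col=16 char='r'
After 5 (l): row=0 col=17 char='o'
After 6 (G): row=4 col=0 char='_'

Answer: (space)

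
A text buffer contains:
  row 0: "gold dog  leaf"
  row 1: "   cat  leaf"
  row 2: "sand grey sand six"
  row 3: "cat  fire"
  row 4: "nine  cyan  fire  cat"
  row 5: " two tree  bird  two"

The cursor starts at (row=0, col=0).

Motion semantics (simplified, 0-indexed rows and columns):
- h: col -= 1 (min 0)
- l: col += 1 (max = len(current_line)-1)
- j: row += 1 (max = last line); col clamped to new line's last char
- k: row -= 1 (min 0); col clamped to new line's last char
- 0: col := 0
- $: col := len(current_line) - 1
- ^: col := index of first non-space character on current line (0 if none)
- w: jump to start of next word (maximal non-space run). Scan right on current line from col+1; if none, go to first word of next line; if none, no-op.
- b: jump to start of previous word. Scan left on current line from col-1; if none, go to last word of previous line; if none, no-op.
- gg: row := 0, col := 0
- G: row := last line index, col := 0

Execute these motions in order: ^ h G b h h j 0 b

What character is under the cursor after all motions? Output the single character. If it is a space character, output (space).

Answer: c

Derivation:
After 1 (^): row=0 col=0 char='g'
After 2 (h): row=0 col=0 char='g'
After 3 (G): row=5 col=0 char='_'
After 4 (b): row=4 col=18 char='c'
After 5 (h): row=4 col=17 char='_'
After 6 (h): row=4 col=16 char='_'
After 7 (j): row=5 col=16 char='_'
After 8 (0): row=5 col=0 char='_'
After 9 (b): row=4 col=18 char='c'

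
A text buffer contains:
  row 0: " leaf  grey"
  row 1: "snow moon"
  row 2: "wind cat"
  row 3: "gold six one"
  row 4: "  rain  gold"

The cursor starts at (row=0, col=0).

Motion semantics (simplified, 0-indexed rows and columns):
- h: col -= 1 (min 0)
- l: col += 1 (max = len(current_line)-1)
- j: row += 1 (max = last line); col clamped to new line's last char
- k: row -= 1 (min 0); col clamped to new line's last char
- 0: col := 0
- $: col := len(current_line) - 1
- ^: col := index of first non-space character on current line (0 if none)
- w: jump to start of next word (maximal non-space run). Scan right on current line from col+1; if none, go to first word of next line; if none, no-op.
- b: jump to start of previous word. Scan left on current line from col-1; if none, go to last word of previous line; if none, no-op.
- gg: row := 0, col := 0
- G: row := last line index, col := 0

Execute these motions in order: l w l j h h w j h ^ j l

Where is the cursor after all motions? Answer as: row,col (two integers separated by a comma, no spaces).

Answer: 4,1

Derivation:
After 1 (l): row=0 col=1 char='l'
After 2 (w): row=0 col=7 char='g'
After 3 (l): row=0 col=8 char='r'
After 4 (j): row=1 col=8 char='n'
After 5 (h): row=1 col=7 char='o'
After 6 (h): row=1 col=6 char='o'
After 7 (w): row=2 col=0 char='w'
After 8 (j): row=3 col=0 char='g'
After 9 (h): row=3 col=0 char='g'
After 10 (^): row=3 col=0 char='g'
After 11 (j): row=4 col=0 char='_'
After 12 (l): row=4 col=1 char='_'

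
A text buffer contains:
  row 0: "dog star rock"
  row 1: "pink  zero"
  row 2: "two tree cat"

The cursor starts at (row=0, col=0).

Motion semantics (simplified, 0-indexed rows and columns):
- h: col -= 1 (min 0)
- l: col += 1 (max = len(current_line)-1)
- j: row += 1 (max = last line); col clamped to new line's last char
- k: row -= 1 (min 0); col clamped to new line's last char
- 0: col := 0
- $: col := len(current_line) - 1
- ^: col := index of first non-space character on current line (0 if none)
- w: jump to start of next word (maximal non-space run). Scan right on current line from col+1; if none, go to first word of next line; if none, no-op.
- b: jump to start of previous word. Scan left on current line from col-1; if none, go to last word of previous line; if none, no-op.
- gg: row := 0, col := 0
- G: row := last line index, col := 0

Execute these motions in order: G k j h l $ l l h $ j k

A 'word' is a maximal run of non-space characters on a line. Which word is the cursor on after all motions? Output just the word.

Answer: zero

Derivation:
After 1 (G): row=2 col=0 char='t'
After 2 (k): row=1 col=0 char='p'
After 3 (j): row=2 col=0 char='t'
After 4 (h): row=2 col=0 char='t'
After 5 (l): row=2 col=1 char='w'
After 6 ($): row=2 col=11 char='t'
After 7 (l): row=2 col=11 char='t'
After 8 (l): row=2 col=11 char='t'
After 9 (h): row=2 col=10 char='a'
After 10 ($): row=2 col=11 char='t'
After 11 (j): row=2 col=11 char='t'
After 12 (k): row=1 col=9 char='o'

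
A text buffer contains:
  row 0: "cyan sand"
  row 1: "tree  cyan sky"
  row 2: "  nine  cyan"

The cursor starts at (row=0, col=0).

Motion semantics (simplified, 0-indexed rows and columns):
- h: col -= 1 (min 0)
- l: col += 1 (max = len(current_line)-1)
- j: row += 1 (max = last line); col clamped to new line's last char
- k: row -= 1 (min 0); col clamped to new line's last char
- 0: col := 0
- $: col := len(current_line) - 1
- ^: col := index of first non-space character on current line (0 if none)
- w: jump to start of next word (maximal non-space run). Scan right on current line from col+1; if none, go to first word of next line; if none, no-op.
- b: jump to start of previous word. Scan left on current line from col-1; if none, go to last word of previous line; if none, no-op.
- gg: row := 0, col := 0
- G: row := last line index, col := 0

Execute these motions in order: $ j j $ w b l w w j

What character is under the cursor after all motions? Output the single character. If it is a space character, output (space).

After 1 ($): row=0 col=8 char='d'
After 2 (j): row=1 col=8 char='a'
After 3 (j): row=2 col=8 char='c'
After 4 ($): row=2 col=11 char='n'
After 5 (w): row=2 col=11 char='n'
After 6 (b): row=2 col=8 char='c'
After 7 (l): row=2 col=9 char='y'
After 8 (w): row=2 col=9 char='y'
After 9 (w): row=2 col=9 char='y'
After 10 (j): row=2 col=9 char='y'

Answer: y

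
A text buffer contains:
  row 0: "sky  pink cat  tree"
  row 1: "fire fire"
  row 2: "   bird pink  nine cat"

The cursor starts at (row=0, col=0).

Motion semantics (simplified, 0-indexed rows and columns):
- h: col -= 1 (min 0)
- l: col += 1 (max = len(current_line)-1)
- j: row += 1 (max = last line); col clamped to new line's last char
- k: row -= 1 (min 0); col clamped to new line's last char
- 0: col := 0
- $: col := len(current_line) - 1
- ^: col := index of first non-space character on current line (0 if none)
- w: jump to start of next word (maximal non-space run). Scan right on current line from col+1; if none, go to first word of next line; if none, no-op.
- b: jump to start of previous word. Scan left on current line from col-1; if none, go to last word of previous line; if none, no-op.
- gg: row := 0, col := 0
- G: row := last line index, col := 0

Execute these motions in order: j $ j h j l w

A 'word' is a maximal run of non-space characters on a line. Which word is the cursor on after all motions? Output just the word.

After 1 (j): row=1 col=0 char='f'
After 2 ($): row=1 col=8 char='e'
After 3 (j): row=2 col=8 char='p'
After 4 (h): row=2 col=7 char='_'
After 5 (j): row=2 col=7 char='_'
After 6 (l): row=2 col=8 char='p'
After 7 (w): row=2 col=14 char='n'

Answer: nine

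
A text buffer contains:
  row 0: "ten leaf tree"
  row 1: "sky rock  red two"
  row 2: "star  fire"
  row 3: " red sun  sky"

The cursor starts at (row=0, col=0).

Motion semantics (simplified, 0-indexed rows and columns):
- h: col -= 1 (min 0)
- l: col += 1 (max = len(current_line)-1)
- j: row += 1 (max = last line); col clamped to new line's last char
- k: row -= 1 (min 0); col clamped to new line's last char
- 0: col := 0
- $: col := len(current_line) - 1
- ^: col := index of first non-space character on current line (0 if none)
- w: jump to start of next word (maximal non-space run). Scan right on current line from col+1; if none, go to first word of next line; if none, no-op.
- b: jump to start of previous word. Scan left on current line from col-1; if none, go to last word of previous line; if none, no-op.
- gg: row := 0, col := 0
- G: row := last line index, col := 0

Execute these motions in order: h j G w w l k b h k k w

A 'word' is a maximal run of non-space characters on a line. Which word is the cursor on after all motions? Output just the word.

After 1 (h): row=0 col=0 char='t'
After 2 (j): row=1 col=0 char='s'
After 3 (G): row=3 col=0 char='_'
After 4 (w): row=3 col=1 char='r'
After 5 (w): row=3 col=5 char='s'
After 6 (l): row=3 col=6 char='u'
After 7 (k): row=2 col=6 char='f'
After 8 (b): row=2 col=0 char='s'
After 9 (h): row=2 col=0 char='s'
After 10 (k): row=1 col=0 char='s'
After 11 (k): row=0 col=0 char='t'
After 12 (w): row=0 col=4 char='l'

Answer: leaf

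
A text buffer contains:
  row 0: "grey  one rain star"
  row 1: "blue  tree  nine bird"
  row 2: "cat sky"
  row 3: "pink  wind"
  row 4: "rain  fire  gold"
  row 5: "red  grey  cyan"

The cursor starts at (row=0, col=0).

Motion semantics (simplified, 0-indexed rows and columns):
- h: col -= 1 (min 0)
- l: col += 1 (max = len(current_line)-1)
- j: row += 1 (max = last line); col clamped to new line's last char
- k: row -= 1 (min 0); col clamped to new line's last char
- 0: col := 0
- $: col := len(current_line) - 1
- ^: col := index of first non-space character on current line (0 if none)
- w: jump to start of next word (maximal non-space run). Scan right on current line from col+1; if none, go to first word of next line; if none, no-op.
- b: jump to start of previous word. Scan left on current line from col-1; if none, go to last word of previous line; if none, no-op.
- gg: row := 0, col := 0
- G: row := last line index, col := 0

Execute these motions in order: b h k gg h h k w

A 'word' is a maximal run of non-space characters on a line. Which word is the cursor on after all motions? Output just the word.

Answer: one

Derivation:
After 1 (b): row=0 col=0 char='g'
After 2 (h): row=0 col=0 char='g'
After 3 (k): row=0 col=0 char='g'
After 4 (gg): row=0 col=0 char='g'
After 5 (h): row=0 col=0 char='g'
After 6 (h): row=0 col=0 char='g'
After 7 (k): row=0 col=0 char='g'
After 8 (w): row=0 col=6 char='o'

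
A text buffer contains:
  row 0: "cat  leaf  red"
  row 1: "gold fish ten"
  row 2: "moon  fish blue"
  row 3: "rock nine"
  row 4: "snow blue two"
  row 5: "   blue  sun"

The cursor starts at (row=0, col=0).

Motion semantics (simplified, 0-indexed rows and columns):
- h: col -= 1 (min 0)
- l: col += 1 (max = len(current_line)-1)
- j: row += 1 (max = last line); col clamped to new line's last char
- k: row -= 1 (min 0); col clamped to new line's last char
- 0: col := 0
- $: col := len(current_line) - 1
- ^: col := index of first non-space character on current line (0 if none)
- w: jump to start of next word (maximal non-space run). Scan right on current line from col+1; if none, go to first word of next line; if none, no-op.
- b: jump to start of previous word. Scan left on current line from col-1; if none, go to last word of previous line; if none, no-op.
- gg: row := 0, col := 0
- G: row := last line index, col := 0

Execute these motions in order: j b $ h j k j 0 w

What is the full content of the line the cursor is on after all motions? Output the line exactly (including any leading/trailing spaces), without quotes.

After 1 (j): row=1 col=0 char='g'
After 2 (b): row=0 col=11 char='r'
After 3 ($): row=0 col=13 char='d'
After 4 (h): row=0 col=12 char='e'
After 5 (j): row=1 col=12 char='n'
After 6 (k): row=0 col=12 char='e'
After 7 (j): row=1 col=12 char='n'
After 8 (0): row=1 col=0 char='g'
After 9 (w): row=1 col=5 char='f'

Answer: gold fish ten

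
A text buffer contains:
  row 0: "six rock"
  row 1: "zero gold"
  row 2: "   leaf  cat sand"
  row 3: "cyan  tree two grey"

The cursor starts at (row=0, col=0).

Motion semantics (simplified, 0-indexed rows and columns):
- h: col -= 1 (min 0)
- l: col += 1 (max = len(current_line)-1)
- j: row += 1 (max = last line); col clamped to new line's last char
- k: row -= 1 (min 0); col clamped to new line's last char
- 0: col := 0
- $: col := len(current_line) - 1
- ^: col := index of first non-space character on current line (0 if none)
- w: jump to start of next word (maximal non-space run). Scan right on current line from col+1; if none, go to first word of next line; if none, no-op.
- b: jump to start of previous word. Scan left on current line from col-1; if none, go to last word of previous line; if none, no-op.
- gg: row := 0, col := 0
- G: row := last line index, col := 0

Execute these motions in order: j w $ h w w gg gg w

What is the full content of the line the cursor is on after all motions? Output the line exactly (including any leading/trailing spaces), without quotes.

Answer: six rock

Derivation:
After 1 (j): row=1 col=0 char='z'
After 2 (w): row=1 col=5 char='g'
After 3 ($): row=1 col=8 char='d'
After 4 (h): row=1 col=7 char='l'
After 5 (w): row=2 col=3 char='l'
After 6 (w): row=2 col=9 char='c'
After 7 (gg): row=0 col=0 char='s'
After 8 (gg): row=0 col=0 char='s'
After 9 (w): row=0 col=4 char='r'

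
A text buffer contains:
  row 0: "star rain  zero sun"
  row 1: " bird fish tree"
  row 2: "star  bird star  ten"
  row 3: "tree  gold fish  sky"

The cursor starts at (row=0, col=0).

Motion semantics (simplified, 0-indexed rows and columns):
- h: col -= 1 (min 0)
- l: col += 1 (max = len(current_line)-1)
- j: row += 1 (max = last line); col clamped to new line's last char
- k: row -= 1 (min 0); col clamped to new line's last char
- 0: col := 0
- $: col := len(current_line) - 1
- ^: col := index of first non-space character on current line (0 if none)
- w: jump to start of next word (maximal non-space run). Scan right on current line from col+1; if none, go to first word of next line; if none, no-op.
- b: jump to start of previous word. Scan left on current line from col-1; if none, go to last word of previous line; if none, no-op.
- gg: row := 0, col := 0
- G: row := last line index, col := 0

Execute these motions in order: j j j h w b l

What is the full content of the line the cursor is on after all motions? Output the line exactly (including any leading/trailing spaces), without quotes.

After 1 (j): row=1 col=0 char='_'
After 2 (j): row=2 col=0 char='s'
After 3 (j): row=3 col=0 char='t'
After 4 (h): row=3 col=0 char='t'
After 5 (w): row=3 col=6 char='g'
After 6 (b): row=3 col=0 char='t'
After 7 (l): row=3 col=1 char='r'

Answer: tree  gold fish  sky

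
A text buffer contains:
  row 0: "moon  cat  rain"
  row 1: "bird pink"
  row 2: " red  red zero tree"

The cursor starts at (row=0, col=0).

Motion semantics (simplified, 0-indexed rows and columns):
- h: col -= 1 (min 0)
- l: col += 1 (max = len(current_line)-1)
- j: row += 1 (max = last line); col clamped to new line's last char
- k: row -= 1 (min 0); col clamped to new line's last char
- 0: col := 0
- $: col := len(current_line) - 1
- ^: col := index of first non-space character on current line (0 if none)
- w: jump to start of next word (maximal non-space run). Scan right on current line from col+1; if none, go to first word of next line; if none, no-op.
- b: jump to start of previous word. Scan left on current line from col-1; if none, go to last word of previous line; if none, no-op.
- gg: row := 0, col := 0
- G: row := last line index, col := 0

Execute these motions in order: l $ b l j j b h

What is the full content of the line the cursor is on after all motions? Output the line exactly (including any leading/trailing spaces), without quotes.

Answer:  red  red zero tree

Derivation:
After 1 (l): row=0 col=1 char='o'
After 2 ($): row=0 col=14 char='n'
After 3 (b): row=0 col=11 char='r'
After 4 (l): row=0 col=12 char='a'
After 5 (j): row=1 col=8 char='k'
After 6 (j): row=2 col=8 char='d'
After 7 (b): row=2 col=6 char='r'
After 8 (h): row=2 col=5 char='_'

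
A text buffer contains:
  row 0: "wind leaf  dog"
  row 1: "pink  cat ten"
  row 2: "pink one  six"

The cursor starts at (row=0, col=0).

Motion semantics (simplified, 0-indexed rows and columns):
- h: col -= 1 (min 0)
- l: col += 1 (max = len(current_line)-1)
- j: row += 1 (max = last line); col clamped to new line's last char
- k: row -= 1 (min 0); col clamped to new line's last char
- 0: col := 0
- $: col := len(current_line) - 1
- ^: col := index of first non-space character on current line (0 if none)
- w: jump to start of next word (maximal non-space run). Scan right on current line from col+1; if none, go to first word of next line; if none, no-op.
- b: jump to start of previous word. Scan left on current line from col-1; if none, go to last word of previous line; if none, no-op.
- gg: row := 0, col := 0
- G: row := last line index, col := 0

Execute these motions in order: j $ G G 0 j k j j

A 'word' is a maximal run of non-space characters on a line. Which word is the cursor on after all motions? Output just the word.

Answer: pink

Derivation:
After 1 (j): row=1 col=0 char='p'
After 2 ($): row=1 col=12 char='n'
After 3 (G): row=2 col=0 char='p'
After 4 (G): row=2 col=0 char='p'
After 5 (0): row=2 col=0 char='p'
After 6 (j): row=2 col=0 char='p'
After 7 (k): row=1 col=0 char='p'
After 8 (j): row=2 col=0 char='p'
After 9 (j): row=2 col=0 char='p'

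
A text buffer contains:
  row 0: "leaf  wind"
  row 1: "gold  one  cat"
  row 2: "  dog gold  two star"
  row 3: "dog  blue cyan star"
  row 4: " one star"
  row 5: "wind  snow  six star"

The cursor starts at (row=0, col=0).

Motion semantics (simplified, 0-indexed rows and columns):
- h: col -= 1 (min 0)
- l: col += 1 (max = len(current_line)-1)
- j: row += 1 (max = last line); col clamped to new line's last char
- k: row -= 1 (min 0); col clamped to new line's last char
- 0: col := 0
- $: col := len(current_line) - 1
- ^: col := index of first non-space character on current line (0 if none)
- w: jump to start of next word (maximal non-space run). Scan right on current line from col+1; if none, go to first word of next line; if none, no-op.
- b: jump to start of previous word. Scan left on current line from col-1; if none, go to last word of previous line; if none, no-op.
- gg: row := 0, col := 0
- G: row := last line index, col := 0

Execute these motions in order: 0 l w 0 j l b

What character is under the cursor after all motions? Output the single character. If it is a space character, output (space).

Answer: g

Derivation:
After 1 (0): row=0 col=0 char='l'
After 2 (l): row=0 col=1 char='e'
After 3 (w): row=0 col=6 char='w'
After 4 (0): row=0 col=0 char='l'
After 5 (j): row=1 col=0 char='g'
After 6 (l): row=1 col=1 char='o'
After 7 (b): row=1 col=0 char='g'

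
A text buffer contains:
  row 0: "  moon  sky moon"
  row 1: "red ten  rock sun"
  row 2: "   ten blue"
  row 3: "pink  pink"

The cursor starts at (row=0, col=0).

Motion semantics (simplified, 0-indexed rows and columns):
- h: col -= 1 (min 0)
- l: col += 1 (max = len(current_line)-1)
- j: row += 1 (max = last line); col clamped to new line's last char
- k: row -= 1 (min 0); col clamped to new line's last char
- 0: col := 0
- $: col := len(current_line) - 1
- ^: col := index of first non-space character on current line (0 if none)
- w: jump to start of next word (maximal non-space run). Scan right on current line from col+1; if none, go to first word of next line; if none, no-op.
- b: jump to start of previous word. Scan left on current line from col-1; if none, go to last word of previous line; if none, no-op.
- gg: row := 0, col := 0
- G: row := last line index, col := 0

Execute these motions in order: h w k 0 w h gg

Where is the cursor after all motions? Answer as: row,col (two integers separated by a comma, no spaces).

After 1 (h): row=0 col=0 char='_'
After 2 (w): row=0 col=2 char='m'
After 3 (k): row=0 col=2 char='m'
After 4 (0): row=0 col=0 char='_'
After 5 (w): row=0 col=2 char='m'
After 6 (h): row=0 col=1 char='_'
After 7 (gg): row=0 col=0 char='_'

Answer: 0,0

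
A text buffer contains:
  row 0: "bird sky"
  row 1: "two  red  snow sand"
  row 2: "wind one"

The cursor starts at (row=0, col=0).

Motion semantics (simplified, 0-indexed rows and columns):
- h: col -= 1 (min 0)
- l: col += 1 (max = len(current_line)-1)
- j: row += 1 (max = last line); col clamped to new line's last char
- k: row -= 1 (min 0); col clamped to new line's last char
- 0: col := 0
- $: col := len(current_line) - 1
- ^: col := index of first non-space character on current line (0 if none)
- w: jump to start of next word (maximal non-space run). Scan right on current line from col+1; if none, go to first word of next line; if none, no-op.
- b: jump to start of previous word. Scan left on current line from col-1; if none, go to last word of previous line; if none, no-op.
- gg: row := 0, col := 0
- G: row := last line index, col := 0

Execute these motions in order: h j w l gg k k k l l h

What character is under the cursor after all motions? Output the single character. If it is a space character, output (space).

Answer: i

Derivation:
After 1 (h): row=0 col=0 char='b'
After 2 (j): row=1 col=0 char='t'
After 3 (w): row=1 col=5 char='r'
After 4 (l): row=1 col=6 char='e'
After 5 (gg): row=0 col=0 char='b'
After 6 (k): row=0 col=0 char='b'
After 7 (k): row=0 col=0 char='b'
After 8 (k): row=0 col=0 char='b'
After 9 (l): row=0 col=1 char='i'
After 10 (l): row=0 col=2 char='r'
After 11 (h): row=0 col=1 char='i'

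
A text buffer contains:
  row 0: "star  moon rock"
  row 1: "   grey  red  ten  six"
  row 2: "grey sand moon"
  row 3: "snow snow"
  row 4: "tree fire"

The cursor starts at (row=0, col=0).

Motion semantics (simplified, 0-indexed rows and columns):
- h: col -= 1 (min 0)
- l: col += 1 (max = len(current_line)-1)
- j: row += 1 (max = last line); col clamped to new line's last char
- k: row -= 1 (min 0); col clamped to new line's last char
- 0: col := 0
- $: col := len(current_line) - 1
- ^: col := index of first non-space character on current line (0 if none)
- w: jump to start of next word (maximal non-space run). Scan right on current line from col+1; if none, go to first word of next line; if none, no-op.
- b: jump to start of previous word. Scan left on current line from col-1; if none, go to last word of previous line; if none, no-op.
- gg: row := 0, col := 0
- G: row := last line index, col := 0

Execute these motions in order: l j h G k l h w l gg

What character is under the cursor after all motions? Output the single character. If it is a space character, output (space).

Answer: s

Derivation:
After 1 (l): row=0 col=1 char='t'
After 2 (j): row=1 col=1 char='_'
After 3 (h): row=1 col=0 char='_'
After 4 (G): row=4 col=0 char='t'
After 5 (k): row=3 col=0 char='s'
After 6 (l): row=3 col=1 char='n'
After 7 (h): row=3 col=0 char='s'
After 8 (w): row=3 col=5 char='s'
After 9 (l): row=3 col=6 char='n'
After 10 (gg): row=0 col=0 char='s'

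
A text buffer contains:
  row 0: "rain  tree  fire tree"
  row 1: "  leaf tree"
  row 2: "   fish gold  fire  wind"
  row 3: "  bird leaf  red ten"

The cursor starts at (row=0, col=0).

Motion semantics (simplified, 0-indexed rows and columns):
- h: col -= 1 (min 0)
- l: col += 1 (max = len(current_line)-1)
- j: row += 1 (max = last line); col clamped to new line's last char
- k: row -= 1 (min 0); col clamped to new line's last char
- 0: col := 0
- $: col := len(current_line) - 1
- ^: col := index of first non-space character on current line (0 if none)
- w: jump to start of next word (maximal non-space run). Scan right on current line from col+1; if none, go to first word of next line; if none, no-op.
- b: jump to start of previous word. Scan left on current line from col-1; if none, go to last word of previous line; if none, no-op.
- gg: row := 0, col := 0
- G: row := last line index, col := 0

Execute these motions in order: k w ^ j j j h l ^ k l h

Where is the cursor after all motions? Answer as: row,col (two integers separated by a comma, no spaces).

After 1 (k): row=0 col=0 char='r'
After 2 (w): row=0 col=6 char='t'
After 3 (^): row=0 col=0 char='r'
After 4 (j): row=1 col=0 char='_'
After 5 (j): row=2 col=0 char='_'
After 6 (j): row=3 col=0 char='_'
After 7 (h): row=3 col=0 char='_'
After 8 (l): row=3 col=1 char='_'
After 9 (^): row=3 col=2 char='b'
After 10 (k): row=2 col=2 char='_'
After 11 (l): row=2 col=3 char='f'
After 12 (h): row=2 col=2 char='_'

Answer: 2,2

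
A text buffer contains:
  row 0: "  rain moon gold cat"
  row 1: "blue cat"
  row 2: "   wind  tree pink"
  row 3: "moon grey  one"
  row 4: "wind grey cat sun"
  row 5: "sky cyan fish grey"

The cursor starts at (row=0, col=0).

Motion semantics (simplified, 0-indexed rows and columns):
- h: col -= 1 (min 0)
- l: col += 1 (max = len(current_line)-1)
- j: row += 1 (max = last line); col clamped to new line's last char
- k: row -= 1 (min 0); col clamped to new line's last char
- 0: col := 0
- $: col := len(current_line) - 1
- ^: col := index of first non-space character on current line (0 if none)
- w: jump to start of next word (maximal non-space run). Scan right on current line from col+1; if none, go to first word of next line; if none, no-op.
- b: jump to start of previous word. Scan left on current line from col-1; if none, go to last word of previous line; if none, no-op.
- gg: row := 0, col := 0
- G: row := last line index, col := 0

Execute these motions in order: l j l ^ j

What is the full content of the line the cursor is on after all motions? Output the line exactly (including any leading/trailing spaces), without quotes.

Answer:    wind  tree pink

Derivation:
After 1 (l): row=0 col=1 char='_'
After 2 (j): row=1 col=1 char='l'
After 3 (l): row=1 col=2 char='u'
After 4 (^): row=1 col=0 char='b'
After 5 (j): row=2 col=0 char='_'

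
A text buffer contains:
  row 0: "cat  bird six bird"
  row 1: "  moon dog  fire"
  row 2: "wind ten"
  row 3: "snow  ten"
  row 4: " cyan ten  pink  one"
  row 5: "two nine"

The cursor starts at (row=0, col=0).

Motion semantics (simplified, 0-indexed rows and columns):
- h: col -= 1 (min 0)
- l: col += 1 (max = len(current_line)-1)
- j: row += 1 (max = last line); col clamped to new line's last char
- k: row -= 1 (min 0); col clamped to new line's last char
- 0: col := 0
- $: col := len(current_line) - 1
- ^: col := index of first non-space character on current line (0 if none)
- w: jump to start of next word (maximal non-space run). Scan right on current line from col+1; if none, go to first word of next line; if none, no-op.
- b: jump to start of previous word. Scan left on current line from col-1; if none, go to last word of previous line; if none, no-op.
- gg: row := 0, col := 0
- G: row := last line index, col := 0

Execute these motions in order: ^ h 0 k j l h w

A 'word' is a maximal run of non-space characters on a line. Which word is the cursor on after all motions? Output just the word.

Answer: moon

Derivation:
After 1 (^): row=0 col=0 char='c'
After 2 (h): row=0 col=0 char='c'
After 3 (0): row=0 col=0 char='c'
After 4 (k): row=0 col=0 char='c'
After 5 (j): row=1 col=0 char='_'
After 6 (l): row=1 col=1 char='_'
After 7 (h): row=1 col=0 char='_'
After 8 (w): row=1 col=2 char='m'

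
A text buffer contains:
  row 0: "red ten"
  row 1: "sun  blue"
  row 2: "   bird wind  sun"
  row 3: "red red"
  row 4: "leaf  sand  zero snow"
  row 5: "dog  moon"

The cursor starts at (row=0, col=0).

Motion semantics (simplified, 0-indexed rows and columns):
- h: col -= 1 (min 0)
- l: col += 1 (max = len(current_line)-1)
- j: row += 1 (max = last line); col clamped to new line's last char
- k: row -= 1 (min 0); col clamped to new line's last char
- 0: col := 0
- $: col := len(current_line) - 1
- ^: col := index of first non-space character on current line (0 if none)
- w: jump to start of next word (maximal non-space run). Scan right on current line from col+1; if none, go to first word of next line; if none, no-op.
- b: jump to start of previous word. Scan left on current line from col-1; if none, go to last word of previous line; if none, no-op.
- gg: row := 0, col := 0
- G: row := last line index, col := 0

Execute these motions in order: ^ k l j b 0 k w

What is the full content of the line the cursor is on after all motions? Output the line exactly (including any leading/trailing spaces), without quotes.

After 1 (^): row=0 col=0 char='r'
After 2 (k): row=0 col=0 char='r'
After 3 (l): row=0 col=1 char='e'
After 4 (j): row=1 col=1 char='u'
After 5 (b): row=1 col=0 char='s'
After 6 (0): row=1 col=0 char='s'
After 7 (k): row=0 col=0 char='r'
After 8 (w): row=0 col=4 char='t'

Answer: red ten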